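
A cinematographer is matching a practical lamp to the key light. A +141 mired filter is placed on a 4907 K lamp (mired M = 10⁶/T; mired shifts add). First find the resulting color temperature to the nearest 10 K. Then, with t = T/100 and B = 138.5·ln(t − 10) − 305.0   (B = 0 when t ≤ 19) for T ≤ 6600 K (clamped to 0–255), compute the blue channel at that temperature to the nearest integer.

M_in = 10⁶/4907 = 203.79; M_out = 203.79 + (+141) = 344.79.
T_out = 10⁶/344.79 = 2900.3 K → 2900 K; t = 29.
B = 138.5·ln(29 − 10) − 305.0 = 138.5·ln 19 − 305.0 = 138.5·2.9444 − 305.0 = 102.805.
Rounded: 103.

103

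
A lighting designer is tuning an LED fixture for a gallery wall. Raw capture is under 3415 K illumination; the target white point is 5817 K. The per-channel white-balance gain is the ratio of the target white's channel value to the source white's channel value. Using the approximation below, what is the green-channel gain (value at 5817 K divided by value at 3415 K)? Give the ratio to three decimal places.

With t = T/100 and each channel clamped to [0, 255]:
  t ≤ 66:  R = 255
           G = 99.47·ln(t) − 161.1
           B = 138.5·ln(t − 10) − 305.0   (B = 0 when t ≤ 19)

1.279

At 3415 K (t = 34.15):
  G = 99.47·ln 34.15 − 161.1 = 99.47·3.5308 − 161.1 = 190.105.
At 5817 K (t = 58.17):
  G = 99.47·ln 58.17 − 161.1 = 99.47·4.0634 − 161.1 = 243.083.
Gain = 243.083 / 190.105 = 1.2787 → 1.279.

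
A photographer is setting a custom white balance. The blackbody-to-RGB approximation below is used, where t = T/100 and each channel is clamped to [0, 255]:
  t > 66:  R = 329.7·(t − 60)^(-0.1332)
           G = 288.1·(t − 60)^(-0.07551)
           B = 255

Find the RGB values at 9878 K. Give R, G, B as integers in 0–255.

R=203, G=219, B=255

t = 9878/100 = 98.78; the t > 66 branch applies.
R = 329.7·(98.78 − 60)^(-0.1332) = 329.7·38.78^(-0.1332) = 329.7·0.61432 = 202.543.
G = 288.1·(98.78 − 60)^(-0.07551) = 288.1·38.78^(-0.07551) = 288.1·0.75865 = 218.568.
B = 255 by definition for t > 66.
Rounded: (203, 219, 255).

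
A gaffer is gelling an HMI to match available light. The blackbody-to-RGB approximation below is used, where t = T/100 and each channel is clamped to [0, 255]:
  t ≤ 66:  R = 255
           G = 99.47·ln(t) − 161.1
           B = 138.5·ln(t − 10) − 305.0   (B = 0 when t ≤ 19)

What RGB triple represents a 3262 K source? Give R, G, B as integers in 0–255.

R=255, G=186, B=127

t = 3262/100 = 32.62; the t ≤ 66 branch applies.
R = 255 by definition for t ≤ 66.
G = 99.47·ln 32.62 − 161.1 = 99.47·3.4849 − 161.1 = 185.546.
B = 138.5·ln(32.62 − 10) − 305.0 = 138.5·ln 22.62 − 305.0 = 138.5·3.1188 − 305.0 = 126.959.
Rounded: (255, 186, 127).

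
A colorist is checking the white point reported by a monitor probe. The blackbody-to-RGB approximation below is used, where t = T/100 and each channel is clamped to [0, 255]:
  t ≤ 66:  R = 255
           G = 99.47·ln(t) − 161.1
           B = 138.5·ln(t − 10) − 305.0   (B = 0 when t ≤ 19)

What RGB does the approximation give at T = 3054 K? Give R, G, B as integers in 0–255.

t = 3054/100 = 30.54; the t ≤ 66 branch applies.
R = 255 by definition for t ≤ 66.
G = 99.47·ln 30.54 − 161.1 = 99.47·3.4190 − 161.1 = 178.992.
B = 138.5·ln(30.54 − 10) − 305.0 = 138.5·ln 20.54 − 305.0 = 138.5·3.0224 − 305.0 = 113.599.
Rounded: (255, 179, 114).

R=255, G=179, B=114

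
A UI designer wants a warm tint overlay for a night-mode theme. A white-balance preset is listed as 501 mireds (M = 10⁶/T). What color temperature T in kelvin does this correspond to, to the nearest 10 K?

2000 K

T = 10⁶ / 501 = 1996.01 K → 2000 K.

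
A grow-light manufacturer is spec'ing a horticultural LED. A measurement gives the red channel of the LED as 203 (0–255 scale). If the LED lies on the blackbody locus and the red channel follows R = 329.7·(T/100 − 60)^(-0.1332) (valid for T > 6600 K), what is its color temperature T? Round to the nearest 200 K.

9800 K

(t − 60)^(-0.1332) = 203/329.7 = 0.61571.
t − 60 = 0.61571^(1/-0.1332) = 0.61571^(-7.508) = 38.129, so t = 98.129.
T = 100·t = 9813 K → 9800 K to the nearest 200 K.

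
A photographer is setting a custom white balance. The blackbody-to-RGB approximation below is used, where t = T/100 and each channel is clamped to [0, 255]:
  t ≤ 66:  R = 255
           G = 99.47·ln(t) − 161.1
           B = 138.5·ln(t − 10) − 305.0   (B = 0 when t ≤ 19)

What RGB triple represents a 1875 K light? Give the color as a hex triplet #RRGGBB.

#FF8200

t = 1875/100 = 18.75; the t ≤ 66 branch applies.
R = 255 by definition for t ≤ 66.
G = 99.47·ln 18.75 − 161.1 = 99.47·2.9312 − 161.1 = 130.466.
t = 18.75 ≤ 19, so B = 0.
Rounded: (255, 130, 0).
In hex: #FF8200.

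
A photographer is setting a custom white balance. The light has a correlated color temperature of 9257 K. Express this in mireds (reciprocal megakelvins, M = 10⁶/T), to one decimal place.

108.0 mireds

M = 10⁶ / 9257 = 108.026 → 108.0 mireds.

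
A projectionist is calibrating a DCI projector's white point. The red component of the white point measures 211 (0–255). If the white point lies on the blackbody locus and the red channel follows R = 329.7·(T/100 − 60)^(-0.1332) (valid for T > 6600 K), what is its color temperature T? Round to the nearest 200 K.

8800 K

(t − 60)^(-0.1332) = 211/329.7 = 0.63998.
t − 60 = 0.63998^(1/-0.1332) = 0.63998^(-7.508) = 28.525, so t = 88.525.
T = 100·t = 8853 K → 8800 K to the nearest 200 K.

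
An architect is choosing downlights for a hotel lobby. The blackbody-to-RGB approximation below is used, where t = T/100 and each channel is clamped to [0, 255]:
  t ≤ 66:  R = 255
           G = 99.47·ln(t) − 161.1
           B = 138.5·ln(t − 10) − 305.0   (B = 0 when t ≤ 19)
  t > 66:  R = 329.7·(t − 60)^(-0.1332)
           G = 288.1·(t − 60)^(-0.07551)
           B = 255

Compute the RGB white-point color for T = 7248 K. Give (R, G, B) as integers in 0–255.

t = 7248/100 = 72.48; the t > 66 branch applies.
R = 329.7·(72.48 − 60)^(-0.1332) = 329.7·12.48^(-0.1332) = 329.7·0.71447 = 235.561.
G = 288.1·(72.48 − 60)^(-0.07551) = 288.1·12.48^(-0.07551) = 288.1·0.82647 = 238.105.
B = 255 by definition for t > 66.
Rounded: (236, 238, 255).

(236, 238, 255)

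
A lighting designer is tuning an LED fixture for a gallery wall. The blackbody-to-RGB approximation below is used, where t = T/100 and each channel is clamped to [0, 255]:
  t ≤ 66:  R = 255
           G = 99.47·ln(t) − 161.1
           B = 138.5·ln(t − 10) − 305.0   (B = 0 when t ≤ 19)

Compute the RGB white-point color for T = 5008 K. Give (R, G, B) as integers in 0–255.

t = 5008/100 = 50.08; the t ≤ 66 branch applies.
R = 255 by definition for t ≤ 66.
G = 99.47·ln 50.08 − 161.1 = 99.47·3.9136 − 161.1 = 228.188.
B = 138.5·ln(50.08 − 10) − 305.0 = 138.5·ln 40.08 − 305.0 = 138.5·3.6909 − 305.0 = 206.187.
Rounded: (255, 228, 206).

(255, 228, 206)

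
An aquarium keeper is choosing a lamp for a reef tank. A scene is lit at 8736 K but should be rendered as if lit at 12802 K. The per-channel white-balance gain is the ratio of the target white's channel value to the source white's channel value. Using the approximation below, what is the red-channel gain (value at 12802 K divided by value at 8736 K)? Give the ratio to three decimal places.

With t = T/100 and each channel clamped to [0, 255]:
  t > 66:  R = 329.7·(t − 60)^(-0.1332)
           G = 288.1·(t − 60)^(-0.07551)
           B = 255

At 8736 K (t = 87.36):
  R = 329.7·(87.36 − 60)^(-0.1332) = 329.7·27.36^(-0.1332) = 329.7·0.64354 = 212.175.
At 12802 K (t = 128.02):
  R = 329.7·(128.02 − 60)^(-0.1332) = 329.7·68.02^(-0.1332) = 329.7·0.57002 = 187.937.
Gain = 187.937 / 212.175 = 0.8858 → 0.886.

0.886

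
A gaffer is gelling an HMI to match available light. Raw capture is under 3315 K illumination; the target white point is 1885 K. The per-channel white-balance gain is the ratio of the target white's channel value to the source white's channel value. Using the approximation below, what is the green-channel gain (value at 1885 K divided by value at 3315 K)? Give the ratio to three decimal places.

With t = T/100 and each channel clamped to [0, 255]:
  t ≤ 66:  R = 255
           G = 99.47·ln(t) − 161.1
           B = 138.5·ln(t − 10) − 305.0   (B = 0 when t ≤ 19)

0.700

At 3315 K (t = 33.15):
  G = 99.47·ln 33.15 − 161.1 = 99.47·3.5010 − 161.1 = 187.149.
At 1885 K (t = 18.85):
  G = 99.47·ln 18.85 − 161.1 = 99.47·2.9365 − 161.1 = 130.995.
Gain = 130.995 / 187.149 = 0.7000 → 0.700.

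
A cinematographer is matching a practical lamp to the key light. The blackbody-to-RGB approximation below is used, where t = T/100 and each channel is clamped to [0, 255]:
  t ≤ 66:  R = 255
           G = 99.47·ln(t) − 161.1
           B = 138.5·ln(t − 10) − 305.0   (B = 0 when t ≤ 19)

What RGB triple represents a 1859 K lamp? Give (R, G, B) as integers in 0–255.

t = 1859/100 = 18.59; the t ≤ 66 branch applies.
R = 255 by definition for t ≤ 66.
G = 99.47·ln 18.59 − 161.1 = 99.47·2.9226 − 161.1 = 129.613.
t = 18.59 ≤ 19, so B = 0.
Rounded: (255, 130, 0).

(255, 130, 0)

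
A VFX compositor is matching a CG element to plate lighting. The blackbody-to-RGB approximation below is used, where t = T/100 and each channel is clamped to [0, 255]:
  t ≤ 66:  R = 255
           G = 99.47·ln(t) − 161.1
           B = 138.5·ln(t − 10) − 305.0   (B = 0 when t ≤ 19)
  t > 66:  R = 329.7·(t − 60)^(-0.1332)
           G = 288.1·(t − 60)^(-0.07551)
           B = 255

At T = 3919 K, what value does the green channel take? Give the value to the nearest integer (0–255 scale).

t = 3919/100 = 39.19; the t ≤ 66 branch applies.
G = 99.47·ln 39.19 − 161.1 = 99.47·3.6684 − 161.1 = 203.798.
Rounded: 204.

204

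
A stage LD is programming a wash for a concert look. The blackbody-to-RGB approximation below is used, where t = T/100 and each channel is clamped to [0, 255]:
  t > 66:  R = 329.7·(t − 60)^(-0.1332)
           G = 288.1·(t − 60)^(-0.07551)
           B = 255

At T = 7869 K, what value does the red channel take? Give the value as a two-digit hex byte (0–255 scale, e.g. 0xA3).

0xDF

t = 7869/100 = 78.69; the t > 66 branch applies.
R = 329.7·(78.69 − 60)^(-0.1332) = 329.7·18.69^(-0.1332) = 329.7·0.67705 = 223.224.
Rounded: 223; in hex, 0xDF.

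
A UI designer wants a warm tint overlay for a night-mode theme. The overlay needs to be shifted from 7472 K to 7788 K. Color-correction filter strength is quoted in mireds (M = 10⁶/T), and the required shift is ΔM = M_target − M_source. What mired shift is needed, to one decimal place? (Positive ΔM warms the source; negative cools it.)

M_source = 10⁶/7472 = 133.833; M_target = 10⁶/7788 = 128.403.
ΔM = 128.403 − 133.833 = -5.430 → -5.4 mireds, a cooling shift.

-5.4 mireds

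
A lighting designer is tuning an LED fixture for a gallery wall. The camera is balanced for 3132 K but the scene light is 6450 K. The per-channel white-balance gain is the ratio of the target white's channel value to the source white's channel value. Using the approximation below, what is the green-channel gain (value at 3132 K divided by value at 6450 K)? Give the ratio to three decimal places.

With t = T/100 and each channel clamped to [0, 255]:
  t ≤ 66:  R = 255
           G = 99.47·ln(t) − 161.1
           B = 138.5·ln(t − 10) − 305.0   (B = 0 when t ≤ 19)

At 6450 K (t = 64.5):
  G = 99.47·ln 64.5 − 161.1 = 99.47·4.1667 − 161.1 = 253.358.
At 3132 K (t = 31.32):
  G = 99.47·ln 31.32 − 161.1 = 99.47·3.4443 − 161.1 = 181.500.
Gain = 181.500 / 253.358 = 0.7164 → 0.716.

0.716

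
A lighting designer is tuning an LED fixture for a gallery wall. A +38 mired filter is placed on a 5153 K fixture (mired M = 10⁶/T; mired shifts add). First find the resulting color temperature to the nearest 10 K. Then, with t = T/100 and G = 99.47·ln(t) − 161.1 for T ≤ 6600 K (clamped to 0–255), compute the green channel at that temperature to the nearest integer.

M_in = 10⁶/5153 = 194.06; M_out = 194.06 + (+38) = 232.06.
T_out = 10⁶/232.06 = 4309.2 K → 4310 K; t = 43.1.
G = 99.47·ln 43.1 − 161.1 = 99.47·3.7635 − 161.1 = 213.258.
Rounded: 213.

213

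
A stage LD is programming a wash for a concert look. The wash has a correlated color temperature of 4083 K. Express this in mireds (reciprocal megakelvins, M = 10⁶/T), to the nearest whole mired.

M = 10⁶ / 4083 = 244.918 → 245 mireds.

245 mireds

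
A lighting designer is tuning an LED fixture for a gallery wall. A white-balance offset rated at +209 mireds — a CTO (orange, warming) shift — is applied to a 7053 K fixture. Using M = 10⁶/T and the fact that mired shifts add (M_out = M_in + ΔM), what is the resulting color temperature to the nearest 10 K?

2850 K

M_in = 10⁶/7053 = 141.78 mireds.
M_out = 141.78 + (+209) = 350.78 mireds.
T_out = 10⁶/350.78 = 2850.8 K → 2850 K.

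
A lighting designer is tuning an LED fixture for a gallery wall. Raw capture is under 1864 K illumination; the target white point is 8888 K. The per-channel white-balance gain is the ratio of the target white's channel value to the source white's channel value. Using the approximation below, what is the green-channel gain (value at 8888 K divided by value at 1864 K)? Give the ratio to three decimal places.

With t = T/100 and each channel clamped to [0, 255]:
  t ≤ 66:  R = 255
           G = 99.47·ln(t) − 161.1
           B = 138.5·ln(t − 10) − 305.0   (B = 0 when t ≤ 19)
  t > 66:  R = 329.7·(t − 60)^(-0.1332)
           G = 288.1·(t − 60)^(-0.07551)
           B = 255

1.721

At 1864 K (t = 18.64):
  G = 99.47·ln 18.64 − 161.1 = 99.47·2.9253 − 161.1 = 129.881.
At 8888 K (t = 88.88):
  G = 288.1·(88.88 − 60)^(-0.07551) = 288.1·28.88^(-0.07551) = 288.1·0.77573 = 223.488.
Gain = 223.488 / 129.881 = 1.7207 → 1.721.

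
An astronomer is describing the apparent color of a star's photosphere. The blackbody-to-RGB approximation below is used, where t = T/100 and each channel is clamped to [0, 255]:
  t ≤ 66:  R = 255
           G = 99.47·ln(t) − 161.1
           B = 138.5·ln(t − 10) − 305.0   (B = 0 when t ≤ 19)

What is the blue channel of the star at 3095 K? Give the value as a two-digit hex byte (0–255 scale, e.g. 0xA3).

0x74

t = 3095/100 = 30.95; the t ≤ 66 branch applies.
B = 138.5·ln(30.95 − 10) − 305.0 = 138.5·ln 20.95 − 305.0 = 138.5·3.0421 − 305.0 = 116.336.
Rounded: 116; in hex, 0x74.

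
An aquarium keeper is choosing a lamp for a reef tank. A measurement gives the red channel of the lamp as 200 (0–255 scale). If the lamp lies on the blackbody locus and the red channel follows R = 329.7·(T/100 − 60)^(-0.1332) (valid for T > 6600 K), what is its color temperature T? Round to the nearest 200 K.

(t − 60)^(-0.1332) = 200/329.7 = 0.60661.
t − 60 = 0.60661^(1/-0.1332) = 0.60661^(-7.508) = 42.638, so t = 102.638.
T = 100·t = 10264 K → 10200 K to the nearest 200 K.

10200 K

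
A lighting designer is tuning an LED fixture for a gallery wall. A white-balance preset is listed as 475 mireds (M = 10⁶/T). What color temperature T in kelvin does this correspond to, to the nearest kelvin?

T = 10⁶ / 475 = 2105.26 K → 2105 K.

2105 K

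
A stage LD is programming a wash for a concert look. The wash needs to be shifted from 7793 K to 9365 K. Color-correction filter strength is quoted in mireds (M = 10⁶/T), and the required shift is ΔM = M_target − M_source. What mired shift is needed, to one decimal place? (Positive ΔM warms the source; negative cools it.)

-21.5 mireds

M_source = 10⁶/7793 = 128.320; M_target = 10⁶/9365 = 106.781.
ΔM = 106.781 − 128.320 = -21.540 → -21.5 mireds, a cooling shift.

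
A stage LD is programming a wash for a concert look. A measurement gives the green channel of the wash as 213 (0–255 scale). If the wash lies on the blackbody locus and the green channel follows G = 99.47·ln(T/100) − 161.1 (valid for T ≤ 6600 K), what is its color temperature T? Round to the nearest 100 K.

4300 K

ln t = (213 + 161.1) / 99.47 = 3.7609.
t = e^3.7609 = 42.989.
T = 100·t = 4299 K → 4300 K to the nearest 100 K.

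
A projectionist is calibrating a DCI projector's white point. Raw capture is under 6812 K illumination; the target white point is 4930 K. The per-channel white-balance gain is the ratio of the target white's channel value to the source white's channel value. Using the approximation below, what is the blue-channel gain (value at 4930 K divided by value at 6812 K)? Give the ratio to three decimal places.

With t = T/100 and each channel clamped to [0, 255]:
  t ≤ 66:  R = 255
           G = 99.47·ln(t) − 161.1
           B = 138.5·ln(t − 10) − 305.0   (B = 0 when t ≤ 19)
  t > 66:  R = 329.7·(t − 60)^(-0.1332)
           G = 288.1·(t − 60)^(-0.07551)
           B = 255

At 6812 K (t = 68.12):
  B = 255 by definition for t > 66.
At 4930 K (t = 49.3):
  B = 138.5·ln(49.3 − 10) − 305.0 = 138.5·ln 39.3 − 305.0 = 138.5·3.6712 − 305.0 = 203.465.
Gain = 203.465 / 255.000 = 0.7979 → 0.798.

0.798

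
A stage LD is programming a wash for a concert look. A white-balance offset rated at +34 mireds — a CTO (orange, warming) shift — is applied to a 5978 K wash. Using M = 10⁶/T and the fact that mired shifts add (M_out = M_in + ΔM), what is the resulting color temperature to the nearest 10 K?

4970 K

M_in = 10⁶/5978 = 167.28 mireds.
M_out = 167.28 + (+34) = 201.28 mireds.
T_out = 10⁶/201.28 = 4968.2 K → 4970 K.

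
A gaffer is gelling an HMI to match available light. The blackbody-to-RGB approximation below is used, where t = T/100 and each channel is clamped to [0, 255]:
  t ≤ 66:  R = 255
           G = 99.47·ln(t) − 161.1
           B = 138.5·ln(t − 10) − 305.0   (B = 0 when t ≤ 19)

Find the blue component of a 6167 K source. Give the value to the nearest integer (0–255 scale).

t = 6167/100 = 61.67; the t ≤ 66 branch applies.
B = 138.5·ln(61.67 − 10) − 305.0 = 138.5·ln 51.67 − 305.0 = 138.5·3.9449 − 305.0 = 241.366.
Rounded: 241.

241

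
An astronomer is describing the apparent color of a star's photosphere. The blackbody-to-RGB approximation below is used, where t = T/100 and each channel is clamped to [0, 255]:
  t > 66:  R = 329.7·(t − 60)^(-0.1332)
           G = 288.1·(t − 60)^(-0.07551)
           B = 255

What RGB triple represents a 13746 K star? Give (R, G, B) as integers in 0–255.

(185, 207, 255)

t = 13746/100 = 137.46; the t > 66 branch applies.
R = 329.7·(137.46 − 60)^(-0.1332) = 329.7·77.46^(-0.1332) = 329.7·0.56024 = 184.711.
G = 288.1·(137.46 − 60)^(-0.07551) = 288.1·77.46^(-0.07551) = 288.1·0.72004 = 207.443.
B = 255 by definition for t > 66.
Rounded: (185, 207, 255).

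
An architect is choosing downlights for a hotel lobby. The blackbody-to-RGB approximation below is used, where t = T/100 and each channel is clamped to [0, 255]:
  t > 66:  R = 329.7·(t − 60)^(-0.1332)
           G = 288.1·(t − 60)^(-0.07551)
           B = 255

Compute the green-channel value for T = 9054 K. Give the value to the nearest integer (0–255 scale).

223

t = 9054/100 = 90.54; the t > 66 branch applies.
G = 288.1·(90.54 − 60)^(-0.07551) = 288.1·30.54^(-0.07551) = 288.1·0.77246 = 222.547.
Rounded: 223.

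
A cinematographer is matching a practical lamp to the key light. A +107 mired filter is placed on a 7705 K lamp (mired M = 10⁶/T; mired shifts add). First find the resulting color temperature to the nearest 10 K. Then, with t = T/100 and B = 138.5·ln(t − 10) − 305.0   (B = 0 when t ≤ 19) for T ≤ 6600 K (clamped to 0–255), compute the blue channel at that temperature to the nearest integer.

M_in = 10⁶/7705 = 129.79; M_out = 129.79 + (+107) = 236.79.
T_out = 10⁶/236.79 = 4223.2 K → 4220 K; t = 42.2.
B = 138.5·ln(42.2 − 10) − 305.0 = 138.5·ln 32.2 − 305.0 = 138.5·3.4720 − 305.0 = 175.867.
Rounded: 176.

176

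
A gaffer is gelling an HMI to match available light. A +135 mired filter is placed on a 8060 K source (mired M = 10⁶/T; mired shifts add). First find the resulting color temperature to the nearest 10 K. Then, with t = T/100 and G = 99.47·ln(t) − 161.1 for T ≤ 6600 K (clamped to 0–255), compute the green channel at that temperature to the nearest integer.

M_in = 10⁶/8060 = 124.07; M_out = 124.07 + (+135) = 259.07.
T_out = 10⁶/259.07 = 3860.0 K → 3860 K; t = 38.6.
G = 99.47·ln 38.6 − 161.1 = 99.47·3.6533 − 161.1 = 202.289.
Rounded: 202.

202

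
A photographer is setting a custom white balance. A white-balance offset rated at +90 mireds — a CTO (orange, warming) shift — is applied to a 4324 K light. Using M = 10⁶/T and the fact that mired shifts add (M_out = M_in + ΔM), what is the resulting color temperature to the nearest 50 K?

3100 K

M_in = 10⁶/4324 = 231.27 mireds.
M_out = 231.27 + (+90) = 321.27 mireds.
T_out = 10⁶/321.27 = 3112.7 K → 3100 K.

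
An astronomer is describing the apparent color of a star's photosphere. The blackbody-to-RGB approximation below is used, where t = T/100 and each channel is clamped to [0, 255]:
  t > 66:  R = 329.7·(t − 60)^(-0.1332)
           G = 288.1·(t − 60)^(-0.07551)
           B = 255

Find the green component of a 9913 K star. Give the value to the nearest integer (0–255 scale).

218

t = 9913/100 = 99.13; the t > 66 branch applies.
G = 288.1·(99.13 − 60)^(-0.07551) = 288.1·39.13^(-0.07551) = 288.1·0.75814 = 218.420.
Rounded: 218.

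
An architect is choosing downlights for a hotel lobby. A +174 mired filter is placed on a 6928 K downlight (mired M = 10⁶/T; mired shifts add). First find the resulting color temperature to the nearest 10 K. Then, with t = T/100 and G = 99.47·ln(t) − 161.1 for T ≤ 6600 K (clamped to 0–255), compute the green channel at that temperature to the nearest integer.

182

M_in = 10⁶/6928 = 144.34; M_out = 144.34 + (+174) = 318.34.
T_out = 10⁶/318.34 = 3141.3 K → 3140 K; t = 31.4.
G = 99.47·ln 31.4 − 161.1 = 99.47·3.4468 − 161.1 = 181.754.
Rounded: 182.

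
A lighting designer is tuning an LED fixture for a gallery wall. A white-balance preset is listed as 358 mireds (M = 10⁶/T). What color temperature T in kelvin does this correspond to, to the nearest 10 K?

T = 10⁶ / 358 = 2793.30 K → 2790 K.

2790 K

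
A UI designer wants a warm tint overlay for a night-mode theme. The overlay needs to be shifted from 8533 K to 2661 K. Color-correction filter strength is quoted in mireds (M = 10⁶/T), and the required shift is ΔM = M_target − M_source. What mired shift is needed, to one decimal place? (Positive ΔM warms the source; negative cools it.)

M_source = 10⁶/8533 = 117.192; M_target = 10⁶/2661 = 375.799.
ΔM = 375.799 − 117.192 = 258.606 → +258.6 mireds, a warming shift.

+258.6 mireds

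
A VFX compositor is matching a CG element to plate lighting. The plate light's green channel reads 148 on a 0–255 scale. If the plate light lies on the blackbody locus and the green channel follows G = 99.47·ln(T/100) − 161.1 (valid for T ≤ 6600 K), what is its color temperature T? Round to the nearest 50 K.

ln t = (148 + 161.1) / 99.47 = 3.1075.
t = e^3.1075 = 22.364.
T = 100·t = 2236 K → 2250 K to the nearest 50 K.

2250 K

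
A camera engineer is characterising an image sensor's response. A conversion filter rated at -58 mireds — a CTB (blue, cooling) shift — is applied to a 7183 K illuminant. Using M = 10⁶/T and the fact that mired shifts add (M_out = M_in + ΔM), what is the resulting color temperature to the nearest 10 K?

12310 K

M_in = 10⁶/7183 = 139.22 mireds.
M_out = 139.22 + (-58) = 81.22 mireds.
T_out = 10⁶/81.22 = 12312.6 K → 12310 K.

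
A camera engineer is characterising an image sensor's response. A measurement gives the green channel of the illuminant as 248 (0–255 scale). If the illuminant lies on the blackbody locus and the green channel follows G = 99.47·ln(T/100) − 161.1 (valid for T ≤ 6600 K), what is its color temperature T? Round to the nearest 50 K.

6100 K

ln t = (248 + 161.1) / 99.47 = 4.1128.
t = e^4.1128 = 61.117.
T = 100·t = 6112 K → 6100 K to the nearest 50 K.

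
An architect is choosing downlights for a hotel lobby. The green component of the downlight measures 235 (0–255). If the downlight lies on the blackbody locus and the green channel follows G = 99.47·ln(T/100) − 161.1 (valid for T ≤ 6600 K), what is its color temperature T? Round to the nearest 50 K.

5350 K

ln t = (235 + 161.1) / 99.47 = 3.9821.
t = e^3.9821 = 53.630.
T = 100·t = 5363 K → 5350 K to the nearest 50 K.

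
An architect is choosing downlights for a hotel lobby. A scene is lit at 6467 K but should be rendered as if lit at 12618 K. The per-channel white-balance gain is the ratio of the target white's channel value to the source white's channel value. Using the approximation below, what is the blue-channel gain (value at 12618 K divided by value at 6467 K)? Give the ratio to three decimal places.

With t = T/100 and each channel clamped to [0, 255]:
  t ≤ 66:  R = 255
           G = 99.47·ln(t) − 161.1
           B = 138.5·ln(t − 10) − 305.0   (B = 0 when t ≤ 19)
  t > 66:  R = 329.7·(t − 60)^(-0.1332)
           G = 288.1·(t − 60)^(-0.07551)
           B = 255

At 6467 K (t = 64.67):
  B = 138.5·ln(64.67 − 10) − 305.0 = 138.5·ln 54.67 − 305.0 = 138.5·4.0013 − 305.0 = 249.182.
At 12618 K (t = 126.18):
  B = 255 by definition for t > 66.
Gain = 255.000 / 249.182 = 1.0233 → 1.023.

1.023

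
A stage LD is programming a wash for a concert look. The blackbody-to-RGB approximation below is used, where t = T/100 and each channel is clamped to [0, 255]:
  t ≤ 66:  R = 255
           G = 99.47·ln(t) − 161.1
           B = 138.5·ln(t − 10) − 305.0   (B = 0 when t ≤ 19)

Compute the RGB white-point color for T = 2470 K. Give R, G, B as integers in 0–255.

R=255, G=158, B=67

t = 2470/100 = 24.7; the t ≤ 66 branch applies.
R = 255 by definition for t ≤ 66.
G = 99.47·ln 24.7 − 161.1 = 99.47·3.2068 − 161.1 = 157.881.
B = 138.5·ln(24.7 − 10) − 305.0 = 138.5·ln 14.7 − 305.0 = 138.5·2.6878 − 305.0 = 67.267.
Rounded: (255, 158, 67).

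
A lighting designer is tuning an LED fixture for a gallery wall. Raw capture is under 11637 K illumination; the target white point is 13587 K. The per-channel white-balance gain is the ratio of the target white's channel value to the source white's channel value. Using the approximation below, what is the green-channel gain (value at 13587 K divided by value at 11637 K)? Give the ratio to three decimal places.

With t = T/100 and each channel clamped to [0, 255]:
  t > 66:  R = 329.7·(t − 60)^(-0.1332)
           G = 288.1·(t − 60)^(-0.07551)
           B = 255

At 11637 K (t = 116.37):
  G = 288.1·(116.37 − 60)^(-0.07551) = 288.1·56.37^(-0.07551) = 288.1·0.73753 = 212.482.
At 13587 K (t = 135.87):
  G = 288.1·(135.87 − 60)^(-0.07551) = 288.1·75.87^(-0.07551) = 288.1·0.72117 = 207.768.
Gain = 207.768 / 212.482 = 0.9778 → 0.978.

0.978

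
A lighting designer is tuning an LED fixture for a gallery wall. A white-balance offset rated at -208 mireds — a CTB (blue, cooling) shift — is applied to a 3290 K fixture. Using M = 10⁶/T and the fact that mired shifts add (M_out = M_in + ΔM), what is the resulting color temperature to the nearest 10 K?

M_in = 10⁶/3290 = 303.95 mireds.
M_out = 303.95 + (-208) = 95.95 mireds.
T_out = 10⁶/95.95 = 10421.9 K → 10420 K.

10420 K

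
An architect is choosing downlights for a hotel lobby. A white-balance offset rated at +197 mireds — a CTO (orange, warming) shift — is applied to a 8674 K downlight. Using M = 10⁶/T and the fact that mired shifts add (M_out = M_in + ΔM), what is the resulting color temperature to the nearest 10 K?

M_in = 10⁶/8674 = 115.29 mireds.
M_out = 115.29 + (+197) = 312.29 mireds.
T_out = 10⁶/312.29 = 3202.2 K → 3200 K.

3200 K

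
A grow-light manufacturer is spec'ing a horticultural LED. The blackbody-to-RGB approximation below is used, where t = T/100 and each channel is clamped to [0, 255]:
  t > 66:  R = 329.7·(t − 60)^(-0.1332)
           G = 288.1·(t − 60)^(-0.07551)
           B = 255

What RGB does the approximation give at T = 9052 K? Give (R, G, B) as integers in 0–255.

(209, 223, 255)

t = 9052/100 = 90.52; the t > 66 branch applies.
R = 329.7·(90.52 − 60)^(-0.1332) = 329.7·30.52^(-0.1332) = 329.7·0.63424 = 209.109.
G = 288.1·(90.52 − 60)^(-0.07551) = 288.1·30.52^(-0.07551) = 288.1·0.77250 = 222.558.
B = 255 by definition for t > 66.
Rounded: (209, 223, 255).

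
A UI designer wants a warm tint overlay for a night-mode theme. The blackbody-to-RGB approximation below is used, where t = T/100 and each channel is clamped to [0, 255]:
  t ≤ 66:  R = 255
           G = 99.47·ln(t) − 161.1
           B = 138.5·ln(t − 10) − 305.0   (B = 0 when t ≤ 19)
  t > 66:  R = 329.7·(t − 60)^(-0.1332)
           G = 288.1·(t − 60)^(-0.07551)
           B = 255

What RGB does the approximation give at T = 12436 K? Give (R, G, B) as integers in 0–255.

(189, 210, 255)

t = 12436/100 = 124.36; the t > 66 branch applies.
R = 329.7·(124.36 − 60)^(-0.1332) = 329.7·64.36^(-0.1332) = 329.7·0.57424 = 189.326.
G = 288.1·(124.36 − 60)^(-0.07551) = 288.1·64.36^(-0.07551) = 288.1·0.73018 = 210.366.
B = 255 by definition for t > 66.
Rounded: (189, 210, 255).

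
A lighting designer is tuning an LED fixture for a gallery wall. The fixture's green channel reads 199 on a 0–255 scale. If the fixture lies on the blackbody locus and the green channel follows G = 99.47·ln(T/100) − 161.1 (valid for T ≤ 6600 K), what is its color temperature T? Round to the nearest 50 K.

ln t = (199 + 161.1) / 99.47 = 3.6202.
t = e^3.6202 = 37.345.
T = 100·t = 3734 K → 3750 K to the nearest 50 K.

3750 K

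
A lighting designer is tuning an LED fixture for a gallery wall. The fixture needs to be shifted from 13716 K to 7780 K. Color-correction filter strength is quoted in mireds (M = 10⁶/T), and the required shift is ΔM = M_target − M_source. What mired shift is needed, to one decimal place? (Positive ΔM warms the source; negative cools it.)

+55.6 mireds

M_source = 10⁶/13716 = 72.908; M_target = 10⁶/7780 = 128.535.
ΔM = 128.535 − 72.908 = 55.627 → +55.6 mireds, a warming shift.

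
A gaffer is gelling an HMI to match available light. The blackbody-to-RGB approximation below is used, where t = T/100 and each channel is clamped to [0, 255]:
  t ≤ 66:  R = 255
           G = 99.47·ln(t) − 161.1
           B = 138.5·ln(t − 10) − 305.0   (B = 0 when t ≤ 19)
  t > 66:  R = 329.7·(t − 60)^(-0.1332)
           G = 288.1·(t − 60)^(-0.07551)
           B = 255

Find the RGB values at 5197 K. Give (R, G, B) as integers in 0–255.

t = 5197/100 = 51.97; the t ≤ 66 branch applies.
R = 255 by definition for t ≤ 66.
G = 99.47·ln 51.97 − 161.1 = 99.47·3.9507 − 161.1 = 231.873.
B = 138.5·ln(51.97 − 10) − 305.0 = 138.5·ln 41.97 − 305.0 = 138.5·3.7370 − 305.0 = 212.568.
Rounded: (255, 232, 213).

(255, 232, 213)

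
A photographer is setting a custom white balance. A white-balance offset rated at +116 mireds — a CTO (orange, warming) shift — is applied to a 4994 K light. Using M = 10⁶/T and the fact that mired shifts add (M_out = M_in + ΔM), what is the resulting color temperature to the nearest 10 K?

3160 K

M_in = 10⁶/4994 = 200.24 mireds.
M_out = 200.24 + (+116) = 316.24 mireds.
T_out = 10⁶/316.24 = 3162.2 K → 3160 K.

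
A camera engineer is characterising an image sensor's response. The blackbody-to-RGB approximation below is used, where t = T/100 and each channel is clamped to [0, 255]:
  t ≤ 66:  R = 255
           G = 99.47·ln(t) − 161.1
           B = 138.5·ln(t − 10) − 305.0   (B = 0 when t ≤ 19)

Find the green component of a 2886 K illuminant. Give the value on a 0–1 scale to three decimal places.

0.680

t = 2886/100 = 28.86; the t ≤ 66 branch applies.
G = 99.47·ln 28.86 − 161.1 = 99.47·3.3625 − 161.1 = 173.364.
On a 0–1 scale: 173.364/255 = 0.6799 → 0.680.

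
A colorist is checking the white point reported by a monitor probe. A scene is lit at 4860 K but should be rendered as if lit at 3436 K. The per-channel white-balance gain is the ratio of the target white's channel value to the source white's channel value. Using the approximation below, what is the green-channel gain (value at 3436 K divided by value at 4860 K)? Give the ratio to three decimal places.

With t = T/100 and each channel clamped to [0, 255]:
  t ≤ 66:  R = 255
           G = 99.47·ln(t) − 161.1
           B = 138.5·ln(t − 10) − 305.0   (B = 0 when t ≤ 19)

0.847

At 4860 K (t = 48.6):
  G = 99.47·ln 48.6 − 161.1 = 99.47·3.8836 − 161.1 = 225.204.
At 3436 K (t = 34.36):
  G = 99.47·ln 34.36 − 161.1 = 99.47·3.5369 − 161.1 = 190.715.
Gain = 190.715 / 225.204 = 0.8469 → 0.847.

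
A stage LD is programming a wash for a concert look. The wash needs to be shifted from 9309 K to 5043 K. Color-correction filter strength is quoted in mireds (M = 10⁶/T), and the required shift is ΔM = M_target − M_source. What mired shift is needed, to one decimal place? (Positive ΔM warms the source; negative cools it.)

+90.9 mireds

M_source = 10⁶/9309 = 107.423; M_target = 10⁶/5043 = 198.295.
ΔM = 198.295 − 107.423 = 90.872 → +90.9 mireds, a warming shift.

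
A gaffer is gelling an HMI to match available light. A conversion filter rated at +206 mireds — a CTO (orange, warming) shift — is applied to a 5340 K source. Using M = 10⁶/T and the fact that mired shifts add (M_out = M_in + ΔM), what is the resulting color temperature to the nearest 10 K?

2540 K

M_in = 10⁶/5340 = 187.27 mireds.
M_out = 187.27 + (+206) = 393.27 mireds.
T_out = 10⁶/393.27 = 2542.8 K → 2540 K.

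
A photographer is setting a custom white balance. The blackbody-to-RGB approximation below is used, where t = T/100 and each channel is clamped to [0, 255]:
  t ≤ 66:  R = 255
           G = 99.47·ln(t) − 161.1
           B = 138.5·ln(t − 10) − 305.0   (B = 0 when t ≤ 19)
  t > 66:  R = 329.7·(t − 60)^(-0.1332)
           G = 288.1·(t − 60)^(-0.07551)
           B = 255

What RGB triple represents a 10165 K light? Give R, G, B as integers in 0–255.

t = 10165/100 = 101.65; the t > 66 branch applies.
R = 329.7·(101.65 − 60)^(-0.1332) = 329.7·41.65^(-0.1332) = 329.7·0.60851 = 200.626.
G = 288.1·(101.65 − 60)^(-0.07551) = 288.1·41.65^(-0.07551) = 288.1·0.75458 = 217.393.
B = 255 by definition for t > 66.
Rounded: (201, 217, 255).

R=201, G=217, B=255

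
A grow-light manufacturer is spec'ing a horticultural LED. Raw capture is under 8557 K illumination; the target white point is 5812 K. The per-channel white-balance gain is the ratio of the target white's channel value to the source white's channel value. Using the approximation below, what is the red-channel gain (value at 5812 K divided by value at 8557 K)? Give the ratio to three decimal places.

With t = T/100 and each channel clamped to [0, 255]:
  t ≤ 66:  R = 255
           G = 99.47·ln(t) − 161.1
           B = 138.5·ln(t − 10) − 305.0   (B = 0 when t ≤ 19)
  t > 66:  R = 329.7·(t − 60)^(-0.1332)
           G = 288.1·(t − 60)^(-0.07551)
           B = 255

At 8557 K (t = 85.57):
  R = 329.7·(85.57 − 60)^(-0.1332) = 329.7·25.57^(-0.1332) = 329.7·0.64937 = 214.096.
At 5812 K (t = 58.12):
  R = 255 by definition for t ≤ 66.
Gain = 255.000 / 214.096 = 1.1911 → 1.191.

1.191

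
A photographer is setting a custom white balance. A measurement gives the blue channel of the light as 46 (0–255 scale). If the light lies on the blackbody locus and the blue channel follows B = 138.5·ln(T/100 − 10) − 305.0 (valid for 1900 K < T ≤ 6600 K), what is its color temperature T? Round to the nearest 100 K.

2300 K

ln(t − 10) = (46 + 305.0) / 138.5 = 2.5343.
t − 10 = e^2.5343 = 12.608, so t = 22.608.
T = 100·t = 2261 K → 2300 K to the nearest 100 K.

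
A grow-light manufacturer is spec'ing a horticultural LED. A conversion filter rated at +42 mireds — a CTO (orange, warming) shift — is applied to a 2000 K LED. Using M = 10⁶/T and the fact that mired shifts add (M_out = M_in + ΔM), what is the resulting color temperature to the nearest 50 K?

M_in = 10⁶/2000 = 500.00 mireds.
M_out = 500.00 + (+42) = 542.00 mireds.
T_out = 10⁶/542.00 = 1845.0 K → 1850 K.

1850 K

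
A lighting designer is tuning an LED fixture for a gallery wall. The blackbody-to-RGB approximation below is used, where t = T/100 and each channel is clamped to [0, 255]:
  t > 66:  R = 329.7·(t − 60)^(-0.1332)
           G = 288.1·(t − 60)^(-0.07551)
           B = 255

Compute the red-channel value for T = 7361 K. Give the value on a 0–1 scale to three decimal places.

0.913

t = 7361/100 = 73.61; the t > 66 branch applies.
R = 329.7·(73.61 − 60)^(-0.1332) = 329.7·13.61^(-0.1332) = 329.7·0.70627 = 232.857.
On a 0–1 scale: 232.857/255 = 0.9132 → 0.913.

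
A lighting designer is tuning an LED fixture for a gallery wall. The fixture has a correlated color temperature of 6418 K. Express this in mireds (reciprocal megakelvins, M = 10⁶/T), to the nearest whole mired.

156 mireds

M = 10⁶ / 6418 = 155.812 → 156 mireds.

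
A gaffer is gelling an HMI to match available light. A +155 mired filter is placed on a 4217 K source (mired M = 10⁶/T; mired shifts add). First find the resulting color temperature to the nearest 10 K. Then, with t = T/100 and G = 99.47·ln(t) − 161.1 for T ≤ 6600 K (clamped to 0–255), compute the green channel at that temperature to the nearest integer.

161

M_in = 10⁶/4217 = 237.14; M_out = 237.14 + (+155) = 392.14.
T_out = 10⁶/392.14 = 2550.1 K → 2550 K; t = 25.5.
G = 99.47·ln 25.5 − 161.1 = 99.47·3.2387 − 161.1 = 161.051.
Rounded: 161.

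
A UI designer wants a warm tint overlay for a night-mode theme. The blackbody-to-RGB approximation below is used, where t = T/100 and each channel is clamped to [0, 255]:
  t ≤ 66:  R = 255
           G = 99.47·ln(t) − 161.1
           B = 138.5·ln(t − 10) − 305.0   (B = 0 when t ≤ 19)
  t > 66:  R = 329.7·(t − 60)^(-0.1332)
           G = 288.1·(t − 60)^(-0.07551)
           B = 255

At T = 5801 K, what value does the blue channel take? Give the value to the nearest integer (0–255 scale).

231

t = 5801/100 = 58.01; the t ≤ 66 branch applies.
B = 138.5·ln(58.01 − 10) − 305.0 = 138.5·ln 48.01 − 305.0 = 138.5·3.8714 − 305.0 = 231.190.
Rounded: 231.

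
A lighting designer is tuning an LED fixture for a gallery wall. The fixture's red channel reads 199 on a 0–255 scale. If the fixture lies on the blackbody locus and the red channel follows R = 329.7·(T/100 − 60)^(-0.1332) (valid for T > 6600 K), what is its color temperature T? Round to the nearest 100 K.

(t − 60)^(-0.1332) = 199/329.7 = 0.60358.
t − 60 = 0.60358^(1/-0.1332) = 0.60358^(-7.508) = 44.273, so t = 104.273.
T = 100·t = 10427 K → 10400 K to the nearest 100 K.

10400 K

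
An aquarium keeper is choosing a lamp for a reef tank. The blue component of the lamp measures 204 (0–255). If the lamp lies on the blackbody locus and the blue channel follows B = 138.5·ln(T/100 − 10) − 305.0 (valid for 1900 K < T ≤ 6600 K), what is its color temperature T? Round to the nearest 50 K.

4950 K

ln(t − 10) = (204 + 305.0) / 138.5 = 3.6751.
t − 10 = e^3.6751 = 39.452, so t = 49.452.
T = 100·t = 4945 K → 4950 K to the nearest 50 K.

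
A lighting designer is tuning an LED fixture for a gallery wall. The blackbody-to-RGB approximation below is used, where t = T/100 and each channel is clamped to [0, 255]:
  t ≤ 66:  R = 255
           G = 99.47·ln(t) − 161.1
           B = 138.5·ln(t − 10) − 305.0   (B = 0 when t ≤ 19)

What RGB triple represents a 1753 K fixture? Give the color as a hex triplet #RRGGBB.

#FF7C00

t = 1753/100 = 17.53; the t ≤ 66 branch applies.
R = 255 by definition for t ≤ 66.
G = 99.47·ln 17.53 − 161.1 = 99.47·2.8639 − 161.1 = 123.773.
t = 17.53 ≤ 19, so B = 0.
Rounded: (255, 124, 0).
In hex: #FF7C00.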